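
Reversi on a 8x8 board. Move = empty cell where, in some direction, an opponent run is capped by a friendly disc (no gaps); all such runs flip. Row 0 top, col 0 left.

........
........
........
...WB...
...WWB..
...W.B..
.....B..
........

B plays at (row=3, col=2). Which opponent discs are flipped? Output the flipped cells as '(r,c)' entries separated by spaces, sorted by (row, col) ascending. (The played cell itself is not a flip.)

Dir NW: first cell '.' (not opp) -> no flip
Dir N: first cell '.' (not opp) -> no flip
Dir NE: first cell '.' (not opp) -> no flip
Dir W: first cell '.' (not opp) -> no flip
Dir E: opp run (3,3) capped by B -> flip
Dir SW: first cell '.' (not opp) -> no flip
Dir S: first cell '.' (not opp) -> no flip
Dir SE: opp run (4,3), next='.' -> no flip

Answer: (3,3)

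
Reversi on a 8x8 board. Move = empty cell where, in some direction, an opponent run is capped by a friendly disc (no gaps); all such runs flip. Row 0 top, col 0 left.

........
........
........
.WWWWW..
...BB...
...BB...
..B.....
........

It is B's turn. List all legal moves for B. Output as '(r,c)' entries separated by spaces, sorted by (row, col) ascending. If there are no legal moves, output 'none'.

Answer: (2,1) (2,2) (2,3) (2,4) (2,5) (2,6)

Derivation:
(2,0): no bracket -> illegal
(2,1): flips 1 -> legal
(2,2): flips 1 -> legal
(2,3): flips 1 -> legal
(2,4): flips 1 -> legal
(2,5): flips 1 -> legal
(2,6): flips 1 -> legal
(3,0): no bracket -> illegal
(3,6): no bracket -> illegal
(4,0): no bracket -> illegal
(4,1): no bracket -> illegal
(4,2): no bracket -> illegal
(4,5): no bracket -> illegal
(4,6): no bracket -> illegal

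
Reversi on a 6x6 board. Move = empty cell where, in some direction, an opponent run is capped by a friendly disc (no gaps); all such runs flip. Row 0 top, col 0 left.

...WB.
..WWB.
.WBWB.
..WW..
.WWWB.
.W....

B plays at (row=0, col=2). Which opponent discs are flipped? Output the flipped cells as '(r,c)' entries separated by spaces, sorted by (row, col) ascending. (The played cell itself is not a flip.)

Answer: (0,3) (1,2) (1,3)

Derivation:
Dir NW: edge -> no flip
Dir N: edge -> no flip
Dir NE: edge -> no flip
Dir W: first cell '.' (not opp) -> no flip
Dir E: opp run (0,3) capped by B -> flip
Dir SW: first cell '.' (not opp) -> no flip
Dir S: opp run (1,2) capped by B -> flip
Dir SE: opp run (1,3) capped by B -> flip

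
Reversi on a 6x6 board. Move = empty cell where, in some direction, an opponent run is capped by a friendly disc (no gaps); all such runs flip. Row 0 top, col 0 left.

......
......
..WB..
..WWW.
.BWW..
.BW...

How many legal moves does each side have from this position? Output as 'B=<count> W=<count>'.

Answer: B=5 W=7

Derivation:
-- B to move --
(1,1): no bracket -> illegal
(1,2): no bracket -> illegal
(1,3): no bracket -> illegal
(2,1): flips 1 -> legal
(2,4): flips 2 -> legal
(2,5): no bracket -> illegal
(3,1): no bracket -> illegal
(3,5): no bracket -> illegal
(4,4): flips 2 -> legal
(4,5): flips 1 -> legal
(5,3): flips 3 -> legal
(5,4): no bracket -> illegal
B mobility = 5
-- W to move --
(1,2): flips 1 -> legal
(1,3): flips 1 -> legal
(1,4): flips 1 -> legal
(2,4): flips 1 -> legal
(3,0): flips 1 -> legal
(3,1): no bracket -> illegal
(4,0): flips 1 -> legal
(5,0): flips 2 -> legal
W mobility = 7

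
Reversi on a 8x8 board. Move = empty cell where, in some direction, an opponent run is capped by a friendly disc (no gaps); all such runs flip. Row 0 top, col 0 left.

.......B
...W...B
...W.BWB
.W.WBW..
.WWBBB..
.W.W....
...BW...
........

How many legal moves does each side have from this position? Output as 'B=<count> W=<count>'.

-- B to move --
(0,2): no bracket -> illegal
(0,3): flips 3 -> legal
(0,4): no bracket -> illegal
(1,2): flips 1 -> legal
(1,4): no bracket -> illegal
(1,5): no bracket -> illegal
(1,6): no bracket -> illegal
(2,0): no bracket -> illegal
(2,1): no bracket -> illegal
(2,2): flips 1 -> legal
(2,4): no bracket -> illegal
(3,0): no bracket -> illegal
(3,2): flips 1 -> legal
(3,6): flips 1 -> legal
(3,7): no bracket -> illegal
(4,0): flips 2 -> legal
(4,6): no bracket -> illegal
(5,0): no bracket -> illegal
(5,2): no bracket -> illegal
(5,4): no bracket -> illegal
(5,5): no bracket -> illegal
(6,0): no bracket -> illegal
(6,1): no bracket -> illegal
(6,2): flips 1 -> legal
(6,5): flips 1 -> legal
(7,3): no bracket -> illegal
(7,4): no bracket -> illegal
(7,5): no bracket -> illegal
B mobility = 8
-- W to move --
(0,6): no bracket -> illegal
(1,4): no bracket -> illegal
(1,5): flips 1 -> legal
(1,6): no bracket -> illegal
(2,4): flips 1 -> legal
(3,2): no bracket -> illegal
(3,6): no bracket -> illegal
(3,7): no bracket -> illegal
(4,6): flips 3 -> legal
(5,2): no bracket -> illegal
(5,4): no bracket -> illegal
(5,5): flips 2 -> legal
(5,6): flips 2 -> legal
(6,2): flips 1 -> legal
(7,2): no bracket -> illegal
(7,3): flips 1 -> legal
(7,4): no bracket -> illegal
W mobility = 7

Answer: B=8 W=7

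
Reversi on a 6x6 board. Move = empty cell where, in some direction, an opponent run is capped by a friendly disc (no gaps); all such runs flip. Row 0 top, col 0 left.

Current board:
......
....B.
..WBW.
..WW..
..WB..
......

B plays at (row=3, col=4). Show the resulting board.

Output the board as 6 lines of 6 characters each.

Answer: ......
....B.
..WBB.
..WWB.
..WB..
......

Derivation:
Place B at (3,4); scan 8 dirs for brackets.
Dir NW: first cell 'B' (not opp) -> no flip
Dir N: opp run (2,4) capped by B -> flip
Dir NE: first cell '.' (not opp) -> no flip
Dir W: opp run (3,3) (3,2), next='.' -> no flip
Dir E: first cell '.' (not opp) -> no flip
Dir SW: first cell 'B' (not opp) -> no flip
Dir S: first cell '.' (not opp) -> no flip
Dir SE: first cell '.' (not opp) -> no flip
All flips: (2,4)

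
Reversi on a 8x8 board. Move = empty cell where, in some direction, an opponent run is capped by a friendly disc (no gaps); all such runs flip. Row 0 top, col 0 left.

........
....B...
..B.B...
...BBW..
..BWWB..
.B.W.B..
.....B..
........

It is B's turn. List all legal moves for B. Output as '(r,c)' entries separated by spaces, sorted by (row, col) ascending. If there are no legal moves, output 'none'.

(2,5): flips 1 -> legal
(2,6): no bracket -> illegal
(3,2): no bracket -> illegal
(3,6): flips 1 -> legal
(4,6): flips 1 -> legal
(5,2): flips 1 -> legal
(5,4): flips 1 -> legal
(6,2): no bracket -> illegal
(6,3): flips 2 -> legal
(6,4): flips 1 -> legal

Answer: (2,5) (3,6) (4,6) (5,2) (5,4) (6,3) (6,4)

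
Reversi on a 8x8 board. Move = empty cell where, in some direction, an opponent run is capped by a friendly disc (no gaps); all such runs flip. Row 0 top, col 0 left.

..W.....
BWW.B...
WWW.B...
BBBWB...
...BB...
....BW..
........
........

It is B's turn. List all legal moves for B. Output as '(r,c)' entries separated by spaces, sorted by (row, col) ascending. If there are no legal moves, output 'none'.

Answer: (0,0) (0,1) (0,3) (1,3) (2,3) (4,2) (5,6) (6,6)

Derivation:
(0,0): flips 3 -> legal
(0,1): flips 2 -> legal
(0,3): flips 2 -> legal
(1,3): flips 3 -> legal
(2,3): flips 1 -> legal
(4,2): flips 1 -> legal
(4,5): no bracket -> illegal
(4,6): no bracket -> illegal
(5,6): flips 1 -> legal
(6,4): no bracket -> illegal
(6,5): no bracket -> illegal
(6,6): flips 1 -> legal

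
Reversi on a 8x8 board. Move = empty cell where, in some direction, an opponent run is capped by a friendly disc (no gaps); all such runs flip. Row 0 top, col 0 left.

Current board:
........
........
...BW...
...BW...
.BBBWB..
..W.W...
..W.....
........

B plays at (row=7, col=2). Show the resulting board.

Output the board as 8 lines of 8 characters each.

Place B at (7,2); scan 8 dirs for brackets.
Dir NW: first cell '.' (not opp) -> no flip
Dir N: opp run (6,2) (5,2) capped by B -> flip
Dir NE: first cell '.' (not opp) -> no flip
Dir W: first cell '.' (not opp) -> no flip
Dir E: first cell '.' (not opp) -> no flip
Dir SW: edge -> no flip
Dir S: edge -> no flip
Dir SE: edge -> no flip
All flips: (5,2) (6,2)

Answer: ........
........
...BW...
...BW...
.BBBWB..
..B.W...
..B.....
..B.....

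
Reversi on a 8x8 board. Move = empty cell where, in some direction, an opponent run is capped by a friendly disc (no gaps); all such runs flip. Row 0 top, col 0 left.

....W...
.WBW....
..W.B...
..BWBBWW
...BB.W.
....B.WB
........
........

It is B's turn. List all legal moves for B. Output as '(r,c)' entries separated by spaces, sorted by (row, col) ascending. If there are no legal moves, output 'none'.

Answer: (0,0) (0,2) (1,0) (1,4) (2,3) (4,2) (5,5)

Derivation:
(0,0): flips 3 -> legal
(0,1): no bracket -> illegal
(0,2): flips 1 -> legal
(0,3): no bracket -> illegal
(0,5): no bracket -> illegal
(1,0): flips 1 -> legal
(1,4): flips 1 -> legal
(1,5): no bracket -> illegal
(2,0): no bracket -> illegal
(2,1): no bracket -> illegal
(2,3): flips 1 -> legal
(2,5): no bracket -> illegal
(2,6): no bracket -> illegal
(2,7): no bracket -> illegal
(3,1): no bracket -> illegal
(4,2): flips 1 -> legal
(4,5): no bracket -> illegal
(4,7): no bracket -> illegal
(5,5): flips 1 -> legal
(6,5): no bracket -> illegal
(6,6): no bracket -> illegal
(6,7): no bracket -> illegal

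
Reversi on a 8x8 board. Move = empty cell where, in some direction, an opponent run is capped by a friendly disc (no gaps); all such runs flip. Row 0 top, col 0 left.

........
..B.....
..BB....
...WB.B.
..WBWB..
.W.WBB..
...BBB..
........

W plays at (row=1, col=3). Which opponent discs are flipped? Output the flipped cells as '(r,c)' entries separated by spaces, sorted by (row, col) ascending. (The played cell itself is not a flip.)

Dir NW: first cell '.' (not opp) -> no flip
Dir N: first cell '.' (not opp) -> no flip
Dir NE: first cell '.' (not opp) -> no flip
Dir W: opp run (1,2), next='.' -> no flip
Dir E: first cell '.' (not opp) -> no flip
Dir SW: opp run (2,2), next='.' -> no flip
Dir S: opp run (2,3) capped by W -> flip
Dir SE: first cell '.' (not opp) -> no flip

Answer: (2,3)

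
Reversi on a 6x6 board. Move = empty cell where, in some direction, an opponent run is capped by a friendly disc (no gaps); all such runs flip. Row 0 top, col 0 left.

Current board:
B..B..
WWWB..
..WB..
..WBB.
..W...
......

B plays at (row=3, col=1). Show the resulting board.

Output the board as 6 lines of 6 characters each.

Answer: B..B..
WWWB..
..BB..
.BBBB.
..W...
......

Derivation:
Place B at (3,1); scan 8 dirs for brackets.
Dir NW: first cell '.' (not opp) -> no flip
Dir N: first cell '.' (not opp) -> no flip
Dir NE: opp run (2,2) capped by B -> flip
Dir W: first cell '.' (not opp) -> no flip
Dir E: opp run (3,2) capped by B -> flip
Dir SW: first cell '.' (not opp) -> no flip
Dir S: first cell '.' (not opp) -> no flip
Dir SE: opp run (4,2), next='.' -> no flip
All flips: (2,2) (3,2)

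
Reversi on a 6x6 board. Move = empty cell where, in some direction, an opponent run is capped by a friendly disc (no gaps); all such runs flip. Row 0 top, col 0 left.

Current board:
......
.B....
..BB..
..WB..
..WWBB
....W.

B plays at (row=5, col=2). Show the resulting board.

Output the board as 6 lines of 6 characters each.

Answer: ......
.B....
..BB..
..BB..
..BWBB
..B.W.

Derivation:
Place B at (5,2); scan 8 dirs for brackets.
Dir NW: first cell '.' (not opp) -> no flip
Dir N: opp run (4,2) (3,2) capped by B -> flip
Dir NE: opp run (4,3), next='.' -> no flip
Dir W: first cell '.' (not opp) -> no flip
Dir E: first cell '.' (not opp) -> no flip
Dir SW: edge -> no flip
Dir S: edge -> no flip
Dir SE: edge -> no flip
All flips: (3,2) (4,2)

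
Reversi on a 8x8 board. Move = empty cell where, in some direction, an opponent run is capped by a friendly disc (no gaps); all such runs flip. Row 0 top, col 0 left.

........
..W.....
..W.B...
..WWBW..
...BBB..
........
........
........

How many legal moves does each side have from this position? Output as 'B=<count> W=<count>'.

Answer: B=9 W=5

Derivation:
-- B to move --
(0,1): no bracket -> illegal
(0,2): no bracket -> illegal
(0,3): no bracket -> illegal
(1,1): flips 2 -> legal
(1,3): no bracket -> illegal
(2,1): flips 1 -> legal
(2,3): flips 1 -> legal
(2,5): flips 1 -> legal
(2,6): flips 1 -> legal
(3,1): flips 2 -> legal
(3,6): flips 1 -> legal
(4,1): no bracket -> illegal
(4,2): flips 1 -> legal
(4,6): flips 1 -> legal
B mobility = 9
-- W to move --
(1,3): flips 1 -> legal
(1,4): no bracket -> illegal
(1,5): flips 1 -> legal
(2,3): no bracket -> illegal
(2,5): no bracket -> illegal
(3,6): no bracket -> illegal
(4,2): no bracket -> illegal
(4,6): no bracket -> illegal
(5,2): no bracket -> illegal
(5,3): flips 2 -> legal
(5,4): flips 1 -> legal
(5,5): flips 2 -> legal
(5,6): no bracket -> illegal
W mobility = 5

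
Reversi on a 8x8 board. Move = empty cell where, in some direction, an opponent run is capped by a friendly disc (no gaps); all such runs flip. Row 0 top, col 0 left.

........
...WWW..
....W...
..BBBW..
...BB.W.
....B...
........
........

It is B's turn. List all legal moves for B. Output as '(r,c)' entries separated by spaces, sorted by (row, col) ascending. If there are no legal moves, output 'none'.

Answer: (0,4) (0,6) (2,6) (3,6)

Derivation:
(0,2): no bracket -> illegal
(0,3): no bracket -> illegal
(0,4): flips 2 -> legal
(0,5): no bracket -> illegal
(0,6): flips 2 -> legal
(1,2): no bracket -> illegal
(1,6): no bracket -> illegal
(2,2): no bracket -> illegal
(2,3): no bracket -> illegal
(2,5): no bracket -> illegal
(2,6): flips 1 -> legal
(3,6): flips 1 -> legal
(3,7): no bracket -> illegal
(4,5): no bracket -> illegal
(4,7): no bracket -> illegal
(5,5): no bracket -> illegal
(5,6): no bracket -> illegal
(5,7): no bracket -> illegal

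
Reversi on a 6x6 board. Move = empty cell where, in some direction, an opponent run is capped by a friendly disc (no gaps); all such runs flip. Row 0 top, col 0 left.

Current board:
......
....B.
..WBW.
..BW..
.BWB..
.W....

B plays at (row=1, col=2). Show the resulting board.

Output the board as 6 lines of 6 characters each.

Place B at (1,2); scan 8 dirs for brackets.
Dir NW: first cell '.' (not opp) -> no flip
Dir N: first cell '.' (not opp) -> no flip
Dir NE: first cell '.' (not opp) -> no flip
Dir W: first cell '.' (not opp) -> no flip
Dir E: first cell '.' (not opp) -> no flip
Dir SW: first cell '.' (not opp) -> no flip
Dir S: opp run (2,2) capped by B -> flip
Dir SE: first cell 'B' (not opp) -> no flip
All flips: (2,2)

Answer: ......
..B.B.
..BBW.
..BW..
.BWB..
.W....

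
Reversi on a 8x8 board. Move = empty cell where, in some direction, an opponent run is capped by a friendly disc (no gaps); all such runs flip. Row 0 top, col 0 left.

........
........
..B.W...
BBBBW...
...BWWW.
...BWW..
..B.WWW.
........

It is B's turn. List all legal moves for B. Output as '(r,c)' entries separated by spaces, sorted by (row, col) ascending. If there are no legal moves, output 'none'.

(1,3): no bracket -> illegal
(1,4): no bracket -> illegal
(1,5): flips 1 -> legal
(2,3): no bracket -> illegal
(2,5): flips 1 -> legal
(3,5): flips 2 -> legal
(3,6): no bracket -> illegal
(3,7): no bracket -> illegal
(4,7): flips 3 -> legal
(5,6): flips 2 -> legal
(5,7): no bracket -> illegal
(6,3): no bracket -> illegal
(6,7): no bracket -> illegal
(7,3): no bracket -> illegal
(7,4): no bracket -> illegal
(7,5): flips 1 -> legal
(7,6): flips 2 -> legal
(7,7): flips 3 -> legal

Answer: (1,5) (2,5) (3,5) (4,7) (5,6) (7,5) (7,6) (7,7)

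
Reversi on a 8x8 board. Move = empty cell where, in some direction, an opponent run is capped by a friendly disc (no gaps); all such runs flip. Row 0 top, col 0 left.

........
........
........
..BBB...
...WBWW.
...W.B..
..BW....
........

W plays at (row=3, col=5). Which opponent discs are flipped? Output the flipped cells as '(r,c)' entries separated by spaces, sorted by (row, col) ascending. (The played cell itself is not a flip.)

Answer: (4,4)

Derivation:
Dir NW: first cell '.' (not opp) -> no flip
Dir N: first cell '.' (not opp) -> no flip
Dir NE: first cell '.' (not opp) -> no flip
Dir W: opp run (3,4) (3,3) (3,2), next='.' -> no flip
Dir E: first cell '.' (not opp) -> no flip
Dir SW: opp run (4,4) capped by W -> flip
Dir S: first cell 'W' (not opp) -> no flip
Dir SE: first cell 'W' (not opp) -> no flip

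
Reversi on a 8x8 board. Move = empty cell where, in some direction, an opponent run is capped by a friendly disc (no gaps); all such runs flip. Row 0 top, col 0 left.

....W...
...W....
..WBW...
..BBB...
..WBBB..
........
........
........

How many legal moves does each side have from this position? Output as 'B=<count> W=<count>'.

-- B to move --
(0,2): no bracket -> illegal
(0,3): flips 1 -> legal
(0,5): no bracket -> illegal
(1,1): flips 1 -> legal
(1,2): flips 1 -> legal
(1,4): flips 1 -> legal
(1,5): flips 1 -> legal
(2,1): flips 1 -> legal
(2,5): flips 1 -> legal
(3,1): no bracket -> illegal
(3,5): no bracket -> illegal
(4,1): flips 1 -> legal
(5,1): flips 1 -> legal
(5,2): flips 1 -> legal
(5,3): no bracket -> illegal
B mobility = 10
-- W to move --
(1,2): no bracket -> illegal
(1,4): no bracket -> illegal
(2,1): no bracket -> illegal
(2,5): no bracket -> illegal
(3,1): no bracket -> illegal
(3,5): no bracket -> illegal
(3,6): no bracket -> illegal
(4,1): no bracket -> illegal
(4,6): flips 3 -> legal
(5,2): no bracket -> illegal
(5,3): flips 3 -> legal
(5,4): flips 2 -> legal
(5,5): flips 2 -> legal
(5,6): no bracket -> illegal
W mobility = 4

Answer: B=10 W=4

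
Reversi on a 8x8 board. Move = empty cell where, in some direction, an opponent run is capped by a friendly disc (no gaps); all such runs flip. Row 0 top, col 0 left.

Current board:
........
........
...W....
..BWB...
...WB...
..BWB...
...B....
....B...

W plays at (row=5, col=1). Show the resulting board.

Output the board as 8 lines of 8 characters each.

Place W at (5,1); scan 8 dirs for brackets.
Dir NW: first cell '.' (not opp) -> no flip
Dir N: first cell '.' (not opp) -> no flip
Dir NE: first cell '.' (not opp) -> no flip
Dir W: first cell '.' (not opp) -> no flip
Dir E: opp run (5,2) capped by W -> flip
Dir SW: first cell '.' (not opp) -> no flip
Dir S: first cell '.' (not opp) -> no flip
Dir SE: first cell '.' (not opp) -> no flip
All flips: (5,2)

Answer: ........
........
...W....
..BWB...
...WB...
.WWWB...
...B....
....B...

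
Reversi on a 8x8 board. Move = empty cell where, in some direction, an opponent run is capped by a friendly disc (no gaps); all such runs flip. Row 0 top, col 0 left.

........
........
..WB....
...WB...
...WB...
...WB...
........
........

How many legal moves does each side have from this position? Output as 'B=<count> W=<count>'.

-- B to move --
(1,1): flips 2 -> legal
(1,2): no bracket -> illegal
(1,3): no bracket -> illegal
(2,1): flips 1 -> legal
(2,4): no bracket -> illegal
(3,1): no bracket -> illegal
(3,2): flips 2 -> legal
(4,2): flips 1 -> legal
(5,2): flips 2 -> legal
(6,2): flips 1 -> legal
(6,3): flips 3 -> legal
(6,4): no bracket -> illegal
B mobility = 7
-- W to move --
(1,2): no bracket -> illegal
(1,3): flips 1 -> legal
(1,4): no bracket -> illegal
(2,4): flips 1 -> legal
(2,5): flips 1 -> legal
(3,2): no bracket -> illegal
(3,5): flips 2 -> legal
(4,5): flips 1 -> legal
(5,5): flips 2 -> legal
(6,3): no bracket -> illegal
(6,4): no bracket -> illegal
(6,5): flips 1 -> legal
W mobility = 7

Answer: B=7 W=7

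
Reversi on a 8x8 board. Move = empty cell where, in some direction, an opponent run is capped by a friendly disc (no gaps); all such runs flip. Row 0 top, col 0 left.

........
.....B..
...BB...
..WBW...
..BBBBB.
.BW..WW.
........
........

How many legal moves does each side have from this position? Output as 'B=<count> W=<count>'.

Answer: B=13 W=8

Derivation:
-- B to move --
(2,1): flips 1 -> legal
(2,2): flips 1 -> legal
(2,5): flips 1 -> legal
(3,1): flips 1 -> legal
(3,5): flips 1 -> legal
(4,1): flips 1 -> legal
(4,7): no bracket -> illegal
(5,3): flips 1 -> legal
(5,4): no bracket -> illegal
(5,7): no bracket -> illegal
(6,1): flips 1 -> legal
(6,2): flips 1 -> legal
(6,3): no bracket -> illegal
(6,4): flips 1 -> legal
(6,5): flips 1 -> legal
(6,6): flips 2 -> legal
(6,7): flips 1 -> legal
B mobility = 13
-- W to move --
(0,4): no bracket -> illegal
(0,5): no bracket -> illegal
(0,6): no bracket -> illegal
(1,2): flips 1 -> legal
(1,3): no bracket -> illegal
(1,4): flips 2 -> legal
(1,6): no bracket -> illegal
(2,2): flips 2 -> legal
(2,5): no bracket -> illegal
(2,6): no bracket -> illegal
(3,1): no bracket -> illegal
(3,5): flips 1 -> legal
(3,6): flips 1 -> legal
(3,7): flips 1 -> legal
(4,0): no bracket -> illegal
(4,1): no bracket -> illegal
(4,7): no bracket -> illegal
(5,0): flips 1 -> legal
(5,3): no bracket -> illegal
(5,4): flips 2 -> legal
(5,7): no bracket -> illegal
(6,0): no bracket -> illegal
(6,1): no bracket -> illegal
(6,2): no bracket -> illegal
W mobility = 8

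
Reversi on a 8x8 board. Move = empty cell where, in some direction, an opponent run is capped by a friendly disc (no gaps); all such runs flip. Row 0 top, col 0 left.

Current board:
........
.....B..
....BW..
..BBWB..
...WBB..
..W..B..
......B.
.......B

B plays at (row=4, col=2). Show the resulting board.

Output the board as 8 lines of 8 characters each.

Answer: ........
.....B..
....BW..
..BBWB..
..BBBB..
..W..B..
......B.
.......B

Derivation:
Place B at (4,2); scan 8 dirs for brackets.
Dir NW: first cell '.' (not opp) -> no flip
Dir N: first cell 'B' (not opp) -> no flip
Dir NE: first cell 'B' (not opp) -> no flip
Dir W: first cell '.' (not opp) -> no flip
Dir E: opp run (4,3) capped by B -> flip
Dir SW: first cell '.' (not opp) -> no flip
Dir S: opp run (5,2), next='.' -> no flip
Dir SE: first cell '.' (not opp) -> no flip
All flips: (4,3)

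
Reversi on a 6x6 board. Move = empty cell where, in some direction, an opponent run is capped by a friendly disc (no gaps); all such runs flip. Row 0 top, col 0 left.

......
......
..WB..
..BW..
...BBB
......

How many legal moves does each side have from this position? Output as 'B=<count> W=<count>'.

Answer: B=4 W=6

Derivation:
-- B to move --
(1,1): flips 2 -> legal
(1,2): flips 1 -> legal
(1,3): no bracket -> illegal
(2,1): flips 1 -> legal
(2,4): no bracket -> illegal
(3,1): no bracket -> illegal
(3,4): flips 1 -> legal
(4,2): no bracket -> illegal
B mobility = 4
-- W to move --
(1,2): no bracket -> illegal
(1,3): flips 1 -> legal
(1,4): no bracket -> illegal
(2,1): no bracket -> illegal
(2,4): flips 1 -> legal
(3,1): flips 1 -> legal
(3,4): no bracket -> illegal
(3,5): no bracket -> illegal
(4,1): no bracket -> illegal
(4,2): flips 1 -> legal
(5,2): no bracket -> illegal
(5,3): flips 1 -> legal
(5,4): no bracket -> illegal
(5,5): flips 1 -> legal
W mobility = 6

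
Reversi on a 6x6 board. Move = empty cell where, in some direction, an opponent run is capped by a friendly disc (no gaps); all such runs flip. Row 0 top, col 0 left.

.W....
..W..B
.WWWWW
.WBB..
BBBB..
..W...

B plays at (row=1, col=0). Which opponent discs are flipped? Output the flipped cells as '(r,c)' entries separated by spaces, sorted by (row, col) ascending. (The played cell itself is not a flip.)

Answer: (2,1)

Derivation:
Dir NW: edge -> no flip
Dir N: first cell '.' (not opp) -> no flip
Dir NE: opp run (0,1), next=edge -> no flip
Dir W: edge -> no flip
Dir E: first cell '.' (not opp) -> no flip
Dir SW: edge -> no flip
Dir S: first cell '.' (not opp) -> no flip
Dir SE: opp run (2,1) capped by B -> flip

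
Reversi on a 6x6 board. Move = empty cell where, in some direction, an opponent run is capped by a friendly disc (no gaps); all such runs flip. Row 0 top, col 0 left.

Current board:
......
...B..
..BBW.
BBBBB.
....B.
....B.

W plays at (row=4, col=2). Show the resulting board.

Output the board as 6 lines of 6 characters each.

Place W at (4,2); scan 8 dirs for brackets.
Dir NW: opp run (3,1), next='.' -> no flip
Dir N: opp run (3,2) (2,2), next='.' -> no flip
Dir NE: opp run (3,3) capped by W -> flip
Dir W: first cell '.' (not opp) -> no flip
Dir E: first cell '.' (not opp) -> no flip
Dir SW: first cell '.' (not opp) -> no flip
Dir S: first cell '.' (not opp) -> no flip
Dir SE: first cell '.' (not opp) -> no flip
All flips: (3,3)

Answer: ......
...B..
..BBW.
BBBWB.
..W.B.
....B.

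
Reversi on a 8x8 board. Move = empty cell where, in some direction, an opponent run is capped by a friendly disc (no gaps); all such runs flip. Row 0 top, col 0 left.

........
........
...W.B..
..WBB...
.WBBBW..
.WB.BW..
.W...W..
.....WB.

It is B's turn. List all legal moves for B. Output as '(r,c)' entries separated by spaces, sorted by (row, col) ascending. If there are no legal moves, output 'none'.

(1,2): flips 1 -> legal
(1,3): flips 1 -> legal
(1,4): no bracket -> illegal
(2,1): flips 1 -> legal
(2,2): flips 1 -> legal
(2,4): no bracket -> illegal
(3,0): flips 1 -> legal
(3,1): flips 1 -> legal
(3,5): no bracket -> illegal
(3,6): flips 1 -> legal
(4,0): flips 1 -> legal
(4,6): flips 1 -> legal
(5,0): flips 1 -> legal
(5,6): flips 2 -> legal
(6,0): flips 1 -> legal
(6,2): no bracket -> illegal
(6,4): no bracket -> illegal
(6,6): flips 1 -> legal
(7,0): flips 1 -> legal
(7,1): no bracket -> illegal
(7,2): no bracket -> illegal
(7,4): flips 1 -> legal

Answer: (1,2) (1,3) (2,1) (2,2) (3,0) (3,1) (3,6) (4,0) (4,6) (5,0) (5,6) (6,0) (6,6) (7,0) (7,4)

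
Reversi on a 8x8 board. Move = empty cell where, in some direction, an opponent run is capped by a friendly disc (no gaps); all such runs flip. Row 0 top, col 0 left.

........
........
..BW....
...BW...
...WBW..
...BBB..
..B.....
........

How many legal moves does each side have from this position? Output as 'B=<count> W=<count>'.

Answer: B=7 W=5

Derivation:
-- B to move --
(1,2): no bracket -> illegal
(1,3): flips 1 -> legal
(1,4): no bracket -> illegal
(2,4): flips 2 -> legal
(2,5): no bracket -> illegal
(3,2): flips 1 -> legal
(3,5): flips 2 -> legal
(3,6): flips 1 -> legal
(4,2): flips 1 -> legal
(4,6): flips 1 -> legal
(5,2): no bracket -> illegal
(5,6): no bracket -> illegal
B mobility = 7
-- W to move --
(1,1): no bracket -> illegal
(1,2): no bracket -> illegal
(1,3): no bracket -> illegal
(2,1): flips 1 -> legal
(2,4): no bracket -> illegal
(3,1): no bracket -> illegal
(3,2): flips 1 -> legal
(3,5): no bracket -> illegal
(4,2): no bracket -> illegal
(4,6): no bracket -> illegal
(5,1): no bracket -> illegal
(5,2): no bracket -> illegal
(5,6): no bracket -> illegal
(6,1): no bracket -> illegal
(6,3): flips 2 -> legal
(6,4): flips 2 -> legal
(6,5): flips 2 -> legal
(6,6): no bracket -> illegal
(7,1): no bracket -> illegal
(7,2): no bracket -> illegal
(7,3): no bracket -> illegal
W mobility = 5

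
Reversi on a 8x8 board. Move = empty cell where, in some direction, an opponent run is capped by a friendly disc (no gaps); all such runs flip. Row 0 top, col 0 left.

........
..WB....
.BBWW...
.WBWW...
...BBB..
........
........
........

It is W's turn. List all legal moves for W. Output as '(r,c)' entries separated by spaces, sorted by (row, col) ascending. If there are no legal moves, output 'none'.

(0,2): flips 1 -> legal
(0,3): flips 1 -> legal
(0,4): flips 2 -> legal
(1,0): no bracket -> illegal
(1,1): flips 2 -> legal
(1,4): flips 1 -> legal
(2,0): flips 2 -> legal
(3,0): flips 1 -> legal
(3,5): no bracket -> illegal
(3,6): no bracket -> illegal
(4,1): flips 1 -> legal
(4,2): flips 2 -> legal
(4,6): no bracket -> illegal
(5,2): flips 1 -> legal
(5,3): flips 1 -> legal
(5,4): flips 1 -> legal
(5,5): flips 1 -> legal
(5,6): flips 1 -> legal

Answer: (0,2) (0,3) (0,4) (1,1) (1,4) (2,0) (3,0) (4,1) (4,2) (5,2) (5,3) (5,4) (5,5) (5,6)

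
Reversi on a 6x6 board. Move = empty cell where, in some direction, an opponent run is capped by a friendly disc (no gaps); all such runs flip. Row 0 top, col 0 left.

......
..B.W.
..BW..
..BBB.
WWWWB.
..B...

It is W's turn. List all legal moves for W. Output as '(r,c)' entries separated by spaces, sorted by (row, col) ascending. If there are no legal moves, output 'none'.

(0,1): flips 1 -> legal
(0,2): flips 3 -> legal
(0,3): no bracket -> illegal
(1,1): no bracket -> illegal
(1,3): no bracket -> illegal
(2,1): flips 2 -> legal
(2,4): flips 1 -> legal
(2,5): flips 1 -> legal
(3,1): no bracket -> illegal
(3,5): no bracket -> illegal
(4,5): flips 2 -> legal
(5,1): no bracket -> illegal
(5,3): no bracket -> illegal
(5,4): no bracket -> illegal
(5,5): no bracket -> illegal

Answer: (0,1) (0,2) (2,1) (2,4) (2,5) (4,5)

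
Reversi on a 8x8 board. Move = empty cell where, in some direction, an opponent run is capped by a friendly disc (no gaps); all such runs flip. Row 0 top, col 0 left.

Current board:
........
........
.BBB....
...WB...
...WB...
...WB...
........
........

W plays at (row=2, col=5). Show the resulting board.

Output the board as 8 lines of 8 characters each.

Answer: ........
........
.BBB.W..
...WW...
...WB...
...WB...
........
........

Derivation:
Place W at (2,5); scan 8 dirs for brackets.
Dir NW: first cell '.' (not opp) -> no flip
Dir N: first cell '.' (not opp) -> no flip
Dir NE: first cell '.' (not opp) -> no flip
Dir W: first cell '.' (not opp) -> no flip
Dir E: first cell '.' (not opp) -> no flip
Dir SW: opp run (3,4) capped by W -> flip
Dir S: first cell '.' (not opp) -> no flip
Dir SE: first cell '.' (not opp) -> no flip
All flips: (3,4)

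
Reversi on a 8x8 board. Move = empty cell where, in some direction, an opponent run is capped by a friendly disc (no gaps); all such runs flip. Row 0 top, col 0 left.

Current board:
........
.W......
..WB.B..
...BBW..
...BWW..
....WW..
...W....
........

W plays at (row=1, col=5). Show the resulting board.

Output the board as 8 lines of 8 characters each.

Answer: ........
.W...W..
..WB.W..
...BBW..
...BWW..
....WW..
...W....
........

Derivation:
Place W at (1,5); scan 8 dirs for brackets.
Dir NW: first cell '.' (not opp) -> no flip
Dir N: first cell '.' (not opp) -> no flip
Dir NE: first cell '.' (not opp) -> no flip
Dir W: first cell '.' (not opp) -> no flip
Dir E: first cell '.' (not opp) -> no flip
Dir SW: first cell '.' (not opp) -> no flip
Dir S: opp run (2,5) capped by W -> flip
Dir SE: first cell '.' (not opp) -> no flip
All flips: (2,5)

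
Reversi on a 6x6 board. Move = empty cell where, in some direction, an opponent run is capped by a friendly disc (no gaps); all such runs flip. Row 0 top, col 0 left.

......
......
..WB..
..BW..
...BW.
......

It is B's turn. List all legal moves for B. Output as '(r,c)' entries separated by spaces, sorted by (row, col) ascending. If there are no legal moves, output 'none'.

Answer: (1,2) (2,1) (3,4) (4,5)

Derivation:
(1,1): no bracket -> illegal
(1,2): flips 1 -> legal
(1,3): no bracket -> illegal
(2,1): flips 1 -> legal
(2,4): no bracket -> illegal
(3,1): no bracket -> illegal
(3,4): flips 1 -> legal
(3,5): no bracket -> illegal
(4,2): no bracket -> illegal
(4,5): flips 1 -> legal
(5,3): no bracket -> illegal
(5,4): no bracket -> illegal
(5,5): no bracket -> illegal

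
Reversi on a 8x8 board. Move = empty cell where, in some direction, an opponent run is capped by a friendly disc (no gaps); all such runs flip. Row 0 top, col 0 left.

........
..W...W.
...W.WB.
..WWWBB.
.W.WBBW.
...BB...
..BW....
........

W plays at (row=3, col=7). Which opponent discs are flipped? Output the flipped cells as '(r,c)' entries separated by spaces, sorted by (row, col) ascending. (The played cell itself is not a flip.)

Dir NW: opp run (2,6), next='.' -> no flip
Dir N: first cell '.' (not opp) -> no flip
Dir NE: edge -> no flip
Dir W: opp run (3,6) (3,5) capped by W -> flip
Dir E: edge -> no flip
Dir SW: first cell 'W' (not opp) -> no flip
Dir S: first cell '.' (not opp) -> no flip
Dir SE: edge -> no flip

Answer: (3,5) (3,6)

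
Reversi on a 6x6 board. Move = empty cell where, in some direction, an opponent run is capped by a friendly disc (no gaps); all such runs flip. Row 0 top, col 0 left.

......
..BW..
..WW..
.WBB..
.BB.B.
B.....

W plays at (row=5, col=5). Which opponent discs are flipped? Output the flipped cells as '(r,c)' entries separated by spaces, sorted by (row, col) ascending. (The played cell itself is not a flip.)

Dir NW: opp run (4,4) (3,3) capped by W -> flip
Dir N: first cell '.' (not opp) -> no flip
Dir NE: edge -> no flip
Dir W: first cell '.' (not opp) -> no flip
Dir E: edge -> no flip
Dir SW: edge -> no flip
Dir S: edge -> no flip
Dir SE: edge -> no flip

Answer: (3,3) (4,4)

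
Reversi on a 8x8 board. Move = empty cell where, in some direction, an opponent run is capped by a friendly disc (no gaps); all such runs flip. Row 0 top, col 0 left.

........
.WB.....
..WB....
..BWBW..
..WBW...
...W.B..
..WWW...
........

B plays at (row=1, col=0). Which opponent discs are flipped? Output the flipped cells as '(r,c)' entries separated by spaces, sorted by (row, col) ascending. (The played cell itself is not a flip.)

Answer: (1,1)

Derivation:
Dir NW: edge -> no flip
Dir N: first cell '.' (not opp) -> no flip
Dir NE: first cell '.' (not opp) -> no flip
Dir W: edge -> no flip
Dir E: opp run (1,1) capped by B -> flip
Dir SW: edge -> no flip
Dir S: first cell '.' (not opp) -> no flip
Dir SE: first cell '.' (not opp) -> no flip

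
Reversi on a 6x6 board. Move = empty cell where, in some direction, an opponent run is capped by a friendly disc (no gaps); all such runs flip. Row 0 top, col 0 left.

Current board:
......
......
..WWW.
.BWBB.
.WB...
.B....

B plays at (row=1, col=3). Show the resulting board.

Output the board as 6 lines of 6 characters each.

Answer: ......
...B..
..BBW.
.BWBB.
.WB...
.B....

Derivation:
Place B at (1,3); scan 8 dirs for brackets.
Dir NW: first cell '.' (not opp) -> no flip
Dir N: first cell '.' (not opp) -> no flip
Dir NE: first cell '.' (not opp) -> no flip
Dir W: first cell '.' (not opp) -> no flip
Dir E: first cell '.' (not opp) -> no flip
Dir SW: opp run (2,2) capped by B -> flip
Dir S: opp run (2,3) capped by B -> flip
Dir SE: opp run (2,4), next='.' -> no flip
All flips: (2,2) (2,3)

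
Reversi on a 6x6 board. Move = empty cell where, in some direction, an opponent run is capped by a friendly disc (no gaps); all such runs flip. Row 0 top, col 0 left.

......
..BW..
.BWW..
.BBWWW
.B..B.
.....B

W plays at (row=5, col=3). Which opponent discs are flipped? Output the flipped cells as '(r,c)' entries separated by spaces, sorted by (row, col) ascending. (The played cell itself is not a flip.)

Dir NW: first cell '.' (not opp) -> no flip
Dir N: first cell '.' (not opp) -> no flip
Dir NE: opp run (4,4) capped by W -> flip
Dir W: first cell '.' (not opp) -> no flip
Dir E: first cell '.' (not opp) -> no flip
Dir SW: edge -> no flip
Dir S: edge -> no flip
Dir SE: edge -> no flip

Answer: (4,4)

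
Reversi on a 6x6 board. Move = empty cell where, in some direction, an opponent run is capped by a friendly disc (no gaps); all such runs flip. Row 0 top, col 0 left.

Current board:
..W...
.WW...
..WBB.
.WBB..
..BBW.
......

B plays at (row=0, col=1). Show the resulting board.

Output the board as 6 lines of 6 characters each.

Answer: .BW...
.WB...
..WBB.
.WBB..
..BBW.
......

Derivation:
Place B at (0,1); scan 8 dirs for brackets.
Dir NW: edge -> no flip
Dir N: edge -> no flip
Dir NE: edge -> no flip
Dir W: first cell '.' (not opp) -> no flip
Dir E: opp run (0,2), next='.' -> no flip
Dir SW: first cell '.' (not opp) -> no flip
Dir S: opp run (1,1), next='.' -> no flip
Dir SE: opp run (1,2) capped by B -> flip
All flips: (1,2)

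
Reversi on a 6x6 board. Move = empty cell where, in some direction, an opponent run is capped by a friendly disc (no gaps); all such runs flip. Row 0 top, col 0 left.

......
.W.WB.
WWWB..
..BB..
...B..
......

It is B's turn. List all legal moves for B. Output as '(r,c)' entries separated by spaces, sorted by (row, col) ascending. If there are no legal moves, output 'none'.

(0,0): flips 2 -> legal
(0,1): no bracket -> illegal
(0,2): no bracket -> illegal
(0,3): flips 1 -> legal
(0,4): no bracket -> illegal
(1,0): flips 1 -> legal
(1,2): flips 2 -> legal
(2,4): no bracket -> illegal
(3,0): no bracket -> illegal
(3,1): no bracket -> illegal

Answer: (0,0) (0,3) (1,0) (1,2)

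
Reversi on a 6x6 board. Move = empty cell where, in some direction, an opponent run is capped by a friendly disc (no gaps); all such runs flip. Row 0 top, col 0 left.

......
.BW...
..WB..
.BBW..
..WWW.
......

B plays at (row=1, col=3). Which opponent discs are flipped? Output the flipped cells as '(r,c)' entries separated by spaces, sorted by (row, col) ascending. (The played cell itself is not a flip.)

Dir NW: first cell '.' (not opp) -> no flip
Dir N: first cell '.' (not opp) -> no flip
Dir NE: first cell '.' (not opp) -> no flip
Dir W: opp run (1,2) capped by B -> flip
Dir E: first cell '.' (not opp) -> no flip
Dir SW: opp run (2,2) capped by B -> flip
Dir S: first cell 'B' (not opp) -> no flip
Dir SE: first cell '.' (not opp) -> no flip

Answer: (1,2) (2,2)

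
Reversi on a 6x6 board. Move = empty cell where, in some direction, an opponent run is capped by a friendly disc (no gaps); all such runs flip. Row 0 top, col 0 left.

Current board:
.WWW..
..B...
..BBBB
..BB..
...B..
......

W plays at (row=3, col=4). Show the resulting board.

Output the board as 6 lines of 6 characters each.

Answer: .WWW..
..W...
..BWBB
..BBW.
...B..
......

Derivation:
Place W at (3,4); scan 8 dirs for brackets.
Dir NW: opp run (2,3) (1,2) capped by W -> flip
Dir N: opp run (2,4), next='.' -> no flip
Dir NE: opp run (2,5), next=edge -> no flip
Dir W: opp run (3,3) (3,2), next='.' -> no flip
Dir E: first cell '.' (not opp) -> no flip
Dir SW: opp run (4,3), next='.' -> no flip
Dir S: first cell '.' (not opp) -> no flip
Dir SE: first cell '.' (not opp) -> no flip
All flips: (1,2) (2,3)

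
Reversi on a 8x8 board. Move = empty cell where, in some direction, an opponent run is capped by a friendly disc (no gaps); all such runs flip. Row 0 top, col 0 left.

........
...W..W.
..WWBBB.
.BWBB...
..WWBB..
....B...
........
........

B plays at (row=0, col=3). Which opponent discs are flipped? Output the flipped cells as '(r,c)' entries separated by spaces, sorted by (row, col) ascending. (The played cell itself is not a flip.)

Dir NW: edge -> no flip
Dir N: edge -> no flip
Dir NE: edge -> no flip
Dir W: first cell '.' (not opp) -> no flip
Dir E: first cell '.' (not opp) -> no flip
Dir SW: first cell '.' (not opp) -> no flip
Dir S: opp run (1,3) (2,3) capped by B -> flip
Dir SE: first cell '.' (not opp) -> no flip

Answer: (1,3) (2,3)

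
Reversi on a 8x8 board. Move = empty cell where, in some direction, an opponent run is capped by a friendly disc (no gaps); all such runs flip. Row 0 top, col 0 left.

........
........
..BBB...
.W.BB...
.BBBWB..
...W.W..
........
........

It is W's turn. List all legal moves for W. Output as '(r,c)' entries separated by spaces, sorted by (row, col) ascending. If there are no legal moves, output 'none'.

Answer: (1,1) (1,3) (1,4) (3,5) (4,0) (4,6) (5,1)

Derivation:
(1,1): flips 2 -> legal
(1,2): no bracket -> illegal
(1,3): flips 4 -> legal
(1,4): flips 2 -> legal
(1,5): no bracket -> illegal
(2,1): no bracket -> illegal
(2,5): no bracket -> illegal
(3,0): no bracket -> illegal
(3,2): no bracket -> illegal
(3,5): flips 1 -> legal
(3,6): no bracket -> illegal
(4,0): flips 3 -> legal
(4,6): flips 1 -> legal
(5,0): no bracket -> illegal
(5,1): flips 1 -> legal
(5,2): no bracket -> illegal
(5,4): no bracket -> illegal
(5,6): no bracket -> illegal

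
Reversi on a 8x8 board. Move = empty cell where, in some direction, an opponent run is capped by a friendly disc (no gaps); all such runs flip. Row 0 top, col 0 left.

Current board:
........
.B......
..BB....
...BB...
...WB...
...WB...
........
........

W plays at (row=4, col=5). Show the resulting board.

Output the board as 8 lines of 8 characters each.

Answer: ........
.B......
..BB....
...BB...
...WWW..
...WB...
........
........

Derivation:
Place W at (4,5); scan 8 dirs for brackets.
Dir NW: opp run (3,4) (2,3), next='.' -> no flip
Dir N: first cell '.' (not opp) -> no flip
Dir NE: first cell '.' (not opp) -> no flip
Dir W: opp run (4,4) capped by W -> flip
Dir E: first cell '.' (not opp) -> no flip
Dir SW: opp run (5,4), next='.' -> no flip
Dir S: first cell '.' (not opp) -> no flip
Dir SE: first cell '.' (not opp) -> no flip
All flips: (4,4)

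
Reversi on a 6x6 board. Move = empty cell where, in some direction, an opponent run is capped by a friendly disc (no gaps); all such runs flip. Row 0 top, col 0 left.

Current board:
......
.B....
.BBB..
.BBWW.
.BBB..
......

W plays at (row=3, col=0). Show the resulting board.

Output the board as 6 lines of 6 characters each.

Place W at (3,0); scan 8 dirs for brackets.
Dir NW: edge -> no flip
Dir N: first cell '.' (not opp) -> no flip
Dir NE: opp run (2,1), next='.' -> no flip
Dir W: edge -> no flip
Dir E: opp run (3,1) (3,2) capped by W -> flip
Dir SW: edge -> no flip
Dir S: first cell '.' (not opp) -> no flip
Dir SE: opp run (4,1), next='.' -> no flip
All flips: (3,1) (3,2)

Answer: ......
.B....
.BBB..
WWWWW.
.BBB..
......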